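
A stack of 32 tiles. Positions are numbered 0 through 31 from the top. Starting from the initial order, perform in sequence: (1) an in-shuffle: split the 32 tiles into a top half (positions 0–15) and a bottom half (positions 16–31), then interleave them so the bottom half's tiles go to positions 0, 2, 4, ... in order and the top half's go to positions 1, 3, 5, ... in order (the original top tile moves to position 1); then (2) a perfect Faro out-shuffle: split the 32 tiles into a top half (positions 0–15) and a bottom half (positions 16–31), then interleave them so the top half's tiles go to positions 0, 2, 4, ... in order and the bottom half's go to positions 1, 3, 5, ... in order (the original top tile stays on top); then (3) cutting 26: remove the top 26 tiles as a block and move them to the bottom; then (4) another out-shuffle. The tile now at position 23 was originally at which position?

Undo the operations in reverse order, starting from position 23:
  undo op 4 (out-shuffle, from bottom half): 23 ← 27
  undo op 3 (cut 26): 27 ← 21
  undo op 2 (out-shuffle, from bottom half): 21 ← 26
  undo op 1 (in-shuffle, from bottom half): 26 ← 29
So the tile at position 23 came from original position 29.

29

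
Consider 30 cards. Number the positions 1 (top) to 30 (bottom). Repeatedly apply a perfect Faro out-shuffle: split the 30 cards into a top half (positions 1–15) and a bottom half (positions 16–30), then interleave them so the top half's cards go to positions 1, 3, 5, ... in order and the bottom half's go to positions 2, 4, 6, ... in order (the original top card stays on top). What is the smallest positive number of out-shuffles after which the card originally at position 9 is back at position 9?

Follow position 9 under repeated out-shuffles:
9 → 17 → 4 → 7 → 13 → 25 → 20 → 10 → ... → 9 (length 28)
It first returns after 28 out-shuffles.

28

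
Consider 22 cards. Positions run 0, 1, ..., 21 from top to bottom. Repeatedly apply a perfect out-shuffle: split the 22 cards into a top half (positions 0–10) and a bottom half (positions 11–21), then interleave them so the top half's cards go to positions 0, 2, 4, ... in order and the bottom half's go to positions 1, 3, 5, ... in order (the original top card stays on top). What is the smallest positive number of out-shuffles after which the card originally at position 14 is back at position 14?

Follow position 14 under repeated out-shuffles:
14 → 7 → 14
It first returns after 2 out-shuffles.

2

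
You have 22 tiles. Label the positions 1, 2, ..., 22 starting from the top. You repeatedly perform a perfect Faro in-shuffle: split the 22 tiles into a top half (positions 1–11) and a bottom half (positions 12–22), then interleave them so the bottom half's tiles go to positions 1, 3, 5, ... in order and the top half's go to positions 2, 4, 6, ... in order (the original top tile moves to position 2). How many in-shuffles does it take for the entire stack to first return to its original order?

The in-shuffle permutes the 22 positions with cycle lengths [11, 11].
Every tile is home exactly when every cycle has completed a whole number of laps, i.e. after lcm(11) = 11 in-shuffles.

11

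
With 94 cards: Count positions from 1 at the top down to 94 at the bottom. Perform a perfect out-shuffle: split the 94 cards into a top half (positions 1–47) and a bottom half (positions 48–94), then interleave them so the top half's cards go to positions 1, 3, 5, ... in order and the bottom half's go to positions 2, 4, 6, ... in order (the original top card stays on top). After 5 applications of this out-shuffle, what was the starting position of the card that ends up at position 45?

Work backwards from position 45, undoing one out-shuffle at a time:
45 ← 23 ← 12 ← 53 ← 27 ← 14
So the card now at position 45 started at position 14.

14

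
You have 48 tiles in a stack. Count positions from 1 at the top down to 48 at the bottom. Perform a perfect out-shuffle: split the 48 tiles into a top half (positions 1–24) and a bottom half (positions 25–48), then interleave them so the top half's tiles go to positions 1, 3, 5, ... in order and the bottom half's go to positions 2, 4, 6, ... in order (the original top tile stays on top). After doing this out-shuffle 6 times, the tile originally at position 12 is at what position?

Track the tile's position through each out-shuffle:
12 → 23 → 45 → 42 → 36 → 24 → 47

47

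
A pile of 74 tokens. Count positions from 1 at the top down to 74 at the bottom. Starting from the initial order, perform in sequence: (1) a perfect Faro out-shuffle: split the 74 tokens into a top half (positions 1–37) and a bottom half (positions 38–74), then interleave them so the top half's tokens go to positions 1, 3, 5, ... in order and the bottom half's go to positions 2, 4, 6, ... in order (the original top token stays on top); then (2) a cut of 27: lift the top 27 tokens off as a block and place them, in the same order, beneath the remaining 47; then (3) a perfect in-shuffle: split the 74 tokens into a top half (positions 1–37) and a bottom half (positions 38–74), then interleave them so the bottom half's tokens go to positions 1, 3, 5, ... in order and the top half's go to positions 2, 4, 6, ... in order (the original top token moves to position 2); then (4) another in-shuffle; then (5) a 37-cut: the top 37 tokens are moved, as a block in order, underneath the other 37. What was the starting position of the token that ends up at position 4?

Undo the operations in reverse order, starting from position 4:
  undo op 5 (cut 37): 4 ← 41
  undo op 4 (in-shuffle, from bottom half): 41 ← 58
  undo op 3 (in-shuffle, from top half): 58 ← 29
  undo op 2 (cut 27): 29 ← 56
  undo op 1 (out-shuffle, from bottom half): 56 ← 65
So the token at position 4 came from original position 65.

65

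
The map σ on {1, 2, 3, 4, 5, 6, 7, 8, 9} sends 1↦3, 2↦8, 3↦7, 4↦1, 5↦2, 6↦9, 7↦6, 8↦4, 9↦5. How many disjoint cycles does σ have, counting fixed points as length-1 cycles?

1

Cycle decomposition: (1 3 7 6 9 5 2 8 4).
1 cycle.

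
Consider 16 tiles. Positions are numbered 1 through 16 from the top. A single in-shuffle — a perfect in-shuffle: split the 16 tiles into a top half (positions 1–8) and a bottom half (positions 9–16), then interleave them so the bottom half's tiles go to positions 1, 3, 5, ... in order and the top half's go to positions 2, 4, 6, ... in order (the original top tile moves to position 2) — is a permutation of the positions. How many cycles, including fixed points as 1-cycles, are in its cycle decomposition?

2

Trace each unvisited position around until it returns:
(1 2 4 8 16 15 13 9) (3 6 12 7 14 11 5 10)
2 cycles in total.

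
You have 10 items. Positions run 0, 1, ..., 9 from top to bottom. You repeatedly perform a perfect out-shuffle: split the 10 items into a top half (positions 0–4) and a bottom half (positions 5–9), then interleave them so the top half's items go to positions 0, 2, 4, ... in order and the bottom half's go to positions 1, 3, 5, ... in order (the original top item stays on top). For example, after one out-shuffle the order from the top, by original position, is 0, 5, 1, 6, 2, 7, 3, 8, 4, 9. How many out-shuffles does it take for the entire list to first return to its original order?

6

The out-shuffle permutes the 10 positions with cycle lengths [1, 1, 2, 6].
Every item is home exactly when every cycle has completed a whole number of laps, i.e. after lcm(1, 2, 6) = 6 out-shuffles.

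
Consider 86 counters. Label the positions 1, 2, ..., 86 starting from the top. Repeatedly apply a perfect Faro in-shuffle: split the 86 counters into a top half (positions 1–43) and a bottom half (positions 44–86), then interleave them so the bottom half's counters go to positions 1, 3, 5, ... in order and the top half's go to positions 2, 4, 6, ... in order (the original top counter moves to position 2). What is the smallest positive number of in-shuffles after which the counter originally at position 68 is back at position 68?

28

Follow position 68 under repeated in-shuffles:
68 → 49 → 11 → 22 → 44 → 1 → 2 → 4 → ... → 68 (length 28)
It first returns after 28 in-shuffles.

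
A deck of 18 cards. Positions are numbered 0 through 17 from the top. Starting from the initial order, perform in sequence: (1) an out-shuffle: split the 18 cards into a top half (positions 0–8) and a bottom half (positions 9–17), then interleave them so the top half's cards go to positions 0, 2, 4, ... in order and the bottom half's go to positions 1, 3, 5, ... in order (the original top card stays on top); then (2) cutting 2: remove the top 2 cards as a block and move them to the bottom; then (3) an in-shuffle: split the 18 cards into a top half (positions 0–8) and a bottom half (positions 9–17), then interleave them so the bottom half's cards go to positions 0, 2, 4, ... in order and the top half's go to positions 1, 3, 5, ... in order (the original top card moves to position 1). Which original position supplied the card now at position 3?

10

Undo the operations in reverse order, starting from position 3:
  undo op 3 (in-shuffle, from top half): 3 ← 1
  undo op 2 (cut 2): 1 ← 3
  undo op 1 (out-shuffle, from bottom half): 3 ← 10
So the card at position 3 came from original position 10.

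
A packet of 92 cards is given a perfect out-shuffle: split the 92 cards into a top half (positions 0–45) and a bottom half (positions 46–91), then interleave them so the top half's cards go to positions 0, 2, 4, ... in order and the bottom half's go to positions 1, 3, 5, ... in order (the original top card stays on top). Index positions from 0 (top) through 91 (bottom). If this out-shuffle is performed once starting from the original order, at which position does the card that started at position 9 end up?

18

Track the card's position through each out-shuffle:
9 → 18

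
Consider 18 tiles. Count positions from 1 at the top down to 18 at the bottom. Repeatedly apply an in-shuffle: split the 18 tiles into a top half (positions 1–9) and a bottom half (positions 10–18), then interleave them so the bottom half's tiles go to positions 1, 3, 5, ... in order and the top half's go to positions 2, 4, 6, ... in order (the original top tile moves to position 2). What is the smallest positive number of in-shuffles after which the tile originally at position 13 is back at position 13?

Follow position 13 under repeated in-shuffles:
13 → 7 → 14 → 9 → 18 → 17 → 15 → 11 → 3 → 6 → 12 → 5 → 10 → 1 → 2 → 4 → 8 → 16 → 13
It first returns after 18 in-shuffles.

18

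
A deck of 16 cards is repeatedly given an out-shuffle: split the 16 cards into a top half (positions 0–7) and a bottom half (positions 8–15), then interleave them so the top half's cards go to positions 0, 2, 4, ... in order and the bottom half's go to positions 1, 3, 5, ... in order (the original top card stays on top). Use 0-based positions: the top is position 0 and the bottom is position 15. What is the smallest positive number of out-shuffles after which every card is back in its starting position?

The out-shuffle permutes the 16 positions with cycle lengths [1, 1, 2, 4, 4, 4].
Every card is home exactly when every cycle has completed a whole number of laps, i.e. after lcm(1, 2, 4) = 4 out-shuffles.

4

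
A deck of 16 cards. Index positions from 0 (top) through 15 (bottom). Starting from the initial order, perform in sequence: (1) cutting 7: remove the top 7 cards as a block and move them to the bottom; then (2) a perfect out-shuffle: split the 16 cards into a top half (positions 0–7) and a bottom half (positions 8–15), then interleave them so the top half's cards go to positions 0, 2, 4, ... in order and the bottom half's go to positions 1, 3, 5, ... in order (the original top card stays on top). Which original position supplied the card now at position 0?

Undo the operations in reverse order, starting from position 0:
  undo op 2 (out-shuffle, from top half): 0 ← 0
  undo op 1 (cut 7): 0 ← 7
So the card at position 0 came from original position 7.

7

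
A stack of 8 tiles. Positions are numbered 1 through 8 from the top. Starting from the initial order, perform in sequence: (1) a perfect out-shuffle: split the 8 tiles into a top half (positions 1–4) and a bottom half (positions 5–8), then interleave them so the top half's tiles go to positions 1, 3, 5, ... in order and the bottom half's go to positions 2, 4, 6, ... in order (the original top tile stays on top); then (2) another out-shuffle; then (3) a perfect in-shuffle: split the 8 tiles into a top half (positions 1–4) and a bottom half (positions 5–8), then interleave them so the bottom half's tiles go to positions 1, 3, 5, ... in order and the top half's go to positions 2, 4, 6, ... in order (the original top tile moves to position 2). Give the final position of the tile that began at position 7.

8

Track the tile from position 7 forward through each operation:
  after op 1 (out-shuffle): 7 → 6
  after op 2 (out-shuffle): 6 → 4
  after op 3 (in-shuffle): 4 → 8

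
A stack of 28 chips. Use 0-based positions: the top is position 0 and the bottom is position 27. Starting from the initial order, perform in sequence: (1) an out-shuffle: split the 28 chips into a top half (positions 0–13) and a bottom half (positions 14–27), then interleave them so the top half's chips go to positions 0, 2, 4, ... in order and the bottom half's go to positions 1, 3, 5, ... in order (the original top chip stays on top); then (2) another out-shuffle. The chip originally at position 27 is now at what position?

27

Track the chip from position 27 forward through each operation:
  after op 1 (out-shuffle): 27 → 27
  after op 2 (out-shuffle): 27 → 27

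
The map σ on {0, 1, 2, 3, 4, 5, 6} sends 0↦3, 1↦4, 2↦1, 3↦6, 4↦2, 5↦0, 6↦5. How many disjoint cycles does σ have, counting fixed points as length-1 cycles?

2

Cycle decomposition: (0 3 6 5) (1 4 2).
2 cycles.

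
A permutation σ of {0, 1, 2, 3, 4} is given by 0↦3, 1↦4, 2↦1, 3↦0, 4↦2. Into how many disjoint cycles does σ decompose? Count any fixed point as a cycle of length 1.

Cycle decomposition: (0 3) (1 4 2).
2 cycles.

2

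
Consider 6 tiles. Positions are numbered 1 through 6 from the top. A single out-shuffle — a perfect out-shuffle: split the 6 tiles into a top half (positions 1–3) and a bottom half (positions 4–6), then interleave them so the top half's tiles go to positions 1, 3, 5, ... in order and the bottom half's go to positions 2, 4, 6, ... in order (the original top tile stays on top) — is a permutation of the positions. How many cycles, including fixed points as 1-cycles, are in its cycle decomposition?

3

Trace each unvisited position around until it returns:
(1) (2 3 5 4) (6)
3 cycles in total.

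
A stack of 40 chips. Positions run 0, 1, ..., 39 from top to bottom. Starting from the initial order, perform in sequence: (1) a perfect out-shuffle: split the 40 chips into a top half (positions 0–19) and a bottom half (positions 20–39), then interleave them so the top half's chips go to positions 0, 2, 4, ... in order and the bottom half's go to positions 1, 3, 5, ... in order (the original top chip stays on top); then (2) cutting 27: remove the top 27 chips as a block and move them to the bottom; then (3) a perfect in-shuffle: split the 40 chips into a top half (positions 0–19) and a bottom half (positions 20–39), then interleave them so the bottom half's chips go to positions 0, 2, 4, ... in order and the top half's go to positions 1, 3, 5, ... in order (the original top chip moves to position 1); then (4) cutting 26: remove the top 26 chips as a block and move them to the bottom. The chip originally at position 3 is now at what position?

Track the chip from position 3 forward through each operation:
  after op 1 (out-shuffle): 3 → 6
  after op 2 (cut 27): 6 → 19
  after op 3 (in-shuffle): 19 → 39
  after op 4 (cut 26): 39 → 13

13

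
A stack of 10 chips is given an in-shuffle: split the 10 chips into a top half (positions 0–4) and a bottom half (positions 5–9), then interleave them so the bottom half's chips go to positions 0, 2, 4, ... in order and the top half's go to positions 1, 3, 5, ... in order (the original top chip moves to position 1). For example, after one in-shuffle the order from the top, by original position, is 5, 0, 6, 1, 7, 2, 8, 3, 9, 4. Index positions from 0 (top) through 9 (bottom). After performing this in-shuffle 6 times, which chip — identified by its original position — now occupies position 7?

Work backwards from position 7, undoing one in-shuffle at a time:
7 ← 3 ← 1 ← 0 ← 5 ← 2 ← 6
So the chip now at position 7 started at position 6.

6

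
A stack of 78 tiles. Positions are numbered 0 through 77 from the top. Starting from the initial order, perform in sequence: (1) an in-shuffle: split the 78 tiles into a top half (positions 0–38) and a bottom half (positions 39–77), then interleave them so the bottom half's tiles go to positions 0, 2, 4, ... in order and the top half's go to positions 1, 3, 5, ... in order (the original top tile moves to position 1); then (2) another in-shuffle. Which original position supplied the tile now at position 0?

Undo the operations in reverse order, starting from position 0:
  undo op 2 (in-shuffle, from bottom half): 0 ← 39
  undo op 1 (in-shuffle, from top half): 39 ← 19
So the tile at position 0 came from original position 19.

19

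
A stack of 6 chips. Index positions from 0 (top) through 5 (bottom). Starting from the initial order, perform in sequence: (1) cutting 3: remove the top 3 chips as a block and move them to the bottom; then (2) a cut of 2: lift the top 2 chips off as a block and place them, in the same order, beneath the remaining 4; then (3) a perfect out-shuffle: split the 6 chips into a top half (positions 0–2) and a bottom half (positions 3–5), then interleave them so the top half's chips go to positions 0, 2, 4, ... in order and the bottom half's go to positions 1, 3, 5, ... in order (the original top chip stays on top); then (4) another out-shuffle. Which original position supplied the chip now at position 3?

1

Undo the operations in reverse order, starting from position 3:
  undo op 4 (out-shuffle, from bottom half): 3 ← 4
  undo op 3 (out-shuffle, from top half): 4 ← 2
  undo op 2 (cut 2): 2 ← 4
  undo op 1 (cut 3): 4 ← 1
So the chip at position 3 came from original position 1.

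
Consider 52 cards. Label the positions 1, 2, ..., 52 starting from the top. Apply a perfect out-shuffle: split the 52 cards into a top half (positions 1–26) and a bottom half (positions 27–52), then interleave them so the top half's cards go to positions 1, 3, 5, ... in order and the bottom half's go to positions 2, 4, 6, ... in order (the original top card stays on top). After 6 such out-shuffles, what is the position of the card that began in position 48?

Track the card's position through each out-shuffle:
48 → 44 → 36 → 20 → 39 → 26 → 51

51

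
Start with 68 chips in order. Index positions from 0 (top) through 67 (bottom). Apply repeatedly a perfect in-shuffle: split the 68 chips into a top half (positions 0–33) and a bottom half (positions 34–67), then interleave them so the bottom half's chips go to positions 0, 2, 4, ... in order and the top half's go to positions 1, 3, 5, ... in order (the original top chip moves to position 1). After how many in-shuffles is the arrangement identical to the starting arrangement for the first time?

The in-shuffle permutes the 68 positions with cycle lengths [2, 11, 11, 22, 22].
Every chip is home exactly when every cycle has completed a whole number of laps, i.e. after lcm(2, 11, 22) = 22 in-shuffles.

22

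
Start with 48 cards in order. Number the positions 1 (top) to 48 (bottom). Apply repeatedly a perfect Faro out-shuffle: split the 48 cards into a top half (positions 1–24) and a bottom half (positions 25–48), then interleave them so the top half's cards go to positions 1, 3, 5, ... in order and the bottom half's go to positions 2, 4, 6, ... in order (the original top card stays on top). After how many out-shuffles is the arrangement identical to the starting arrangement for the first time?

The out-shuffle permutes the 48 positions with cycle lengths [1, 1, 23, 23].
Every card is home exactly when every cycle has completed a whole number of laps, i.e. after lcm(1, 23) = 23 out-shuffles.

23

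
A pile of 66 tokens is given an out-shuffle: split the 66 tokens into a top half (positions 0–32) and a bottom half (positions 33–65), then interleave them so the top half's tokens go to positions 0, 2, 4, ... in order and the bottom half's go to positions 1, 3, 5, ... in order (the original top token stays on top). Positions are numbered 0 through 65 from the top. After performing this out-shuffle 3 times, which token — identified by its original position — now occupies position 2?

Work backwards from position 2, undoing one out-shuffle at a time:
2 ← 1 ← 33 ← 49
So the token now at position 2 started at position 49.

49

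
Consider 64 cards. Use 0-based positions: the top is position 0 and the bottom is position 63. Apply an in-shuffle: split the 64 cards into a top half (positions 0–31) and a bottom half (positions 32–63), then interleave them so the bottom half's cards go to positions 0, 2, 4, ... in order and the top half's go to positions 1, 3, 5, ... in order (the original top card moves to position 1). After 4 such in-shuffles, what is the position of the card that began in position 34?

Track the card's position through each in-shuffle:
34 → 4 → 9 → 19 → 39

39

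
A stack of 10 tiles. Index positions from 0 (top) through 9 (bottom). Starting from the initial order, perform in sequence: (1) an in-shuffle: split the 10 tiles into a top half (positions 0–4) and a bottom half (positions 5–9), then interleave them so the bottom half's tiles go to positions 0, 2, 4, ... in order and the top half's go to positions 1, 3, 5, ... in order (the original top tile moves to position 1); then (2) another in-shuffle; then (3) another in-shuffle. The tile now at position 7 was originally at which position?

0

Undo the operations in reverse order, starting from position 7:
  undo op 3 (in-shuffle, from top half): 7 ← 3
  undo op 2 (in-shuffle, from top half): 3 ← 1
  undo op 1 (in-shuffle, from top half): 1 ← 0
So the tile at position 7 came from original position 0.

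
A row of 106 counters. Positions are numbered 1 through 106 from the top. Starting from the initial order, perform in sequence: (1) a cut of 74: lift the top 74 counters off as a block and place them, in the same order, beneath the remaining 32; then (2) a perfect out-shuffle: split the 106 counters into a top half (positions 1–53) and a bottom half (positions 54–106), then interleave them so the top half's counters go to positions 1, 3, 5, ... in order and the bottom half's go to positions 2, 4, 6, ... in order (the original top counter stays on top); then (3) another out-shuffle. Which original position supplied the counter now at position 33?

Undo the operations in reverse order, starting from position 33:
  undo op 3 (out-shuffle, from top half): 33 ← 17
  undo op 2 (out-shuffle, from top half): 17 ← 9
  undo op 1 (cut 74): 9 ← 83
So the counter at position 33 came from original position 83.

83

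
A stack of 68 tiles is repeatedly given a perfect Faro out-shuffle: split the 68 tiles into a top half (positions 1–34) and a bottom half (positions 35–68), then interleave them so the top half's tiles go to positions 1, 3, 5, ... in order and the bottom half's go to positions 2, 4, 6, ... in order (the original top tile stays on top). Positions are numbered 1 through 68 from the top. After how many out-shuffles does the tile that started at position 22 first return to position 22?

66

Follow position 22 under repeated out-shuffles:
22 → 43 → 18 → 35 → 2 → 3 → 5 → 9 → ... → 22 (length 66)
It first returns after 66 out-shuffles.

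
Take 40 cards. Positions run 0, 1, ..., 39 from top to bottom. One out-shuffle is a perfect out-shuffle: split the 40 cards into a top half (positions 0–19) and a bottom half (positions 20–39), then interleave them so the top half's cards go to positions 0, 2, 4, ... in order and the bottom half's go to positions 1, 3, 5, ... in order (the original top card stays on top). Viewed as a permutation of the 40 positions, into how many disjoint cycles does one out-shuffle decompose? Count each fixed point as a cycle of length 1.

Trace each unvisited position around until it returns:
(0) (1 2 4 8 16 32 ... len 12) (3 6 12 24 9 18 ... len 12) (7 14 28 17 34 29 ... len 12) (13 26) (39)
6 cycles in total.

6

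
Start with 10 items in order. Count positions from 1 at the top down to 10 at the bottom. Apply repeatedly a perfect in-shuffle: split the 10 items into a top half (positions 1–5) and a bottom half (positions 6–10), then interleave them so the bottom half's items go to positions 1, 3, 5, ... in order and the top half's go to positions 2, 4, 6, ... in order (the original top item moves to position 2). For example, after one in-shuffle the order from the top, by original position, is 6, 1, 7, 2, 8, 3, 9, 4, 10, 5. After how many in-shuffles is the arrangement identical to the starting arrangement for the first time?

The in-shuffle permutes the 10 positions with cycle lengths [10].
Every item is home exactly when every cycle has completed a whole number of laps, i.e. after lcm(10) = 10 in-shuffles.

10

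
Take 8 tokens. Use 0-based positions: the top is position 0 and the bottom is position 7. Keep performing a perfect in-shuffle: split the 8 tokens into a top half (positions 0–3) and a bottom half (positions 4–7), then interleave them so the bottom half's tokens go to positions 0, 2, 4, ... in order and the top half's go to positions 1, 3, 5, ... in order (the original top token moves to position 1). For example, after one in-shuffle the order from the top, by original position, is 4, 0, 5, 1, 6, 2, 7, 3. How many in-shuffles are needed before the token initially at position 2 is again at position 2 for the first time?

2

Follow position 2 under repeated in-shuffles:
2 → 5 → 2
It first returns after 2 in-shuffles.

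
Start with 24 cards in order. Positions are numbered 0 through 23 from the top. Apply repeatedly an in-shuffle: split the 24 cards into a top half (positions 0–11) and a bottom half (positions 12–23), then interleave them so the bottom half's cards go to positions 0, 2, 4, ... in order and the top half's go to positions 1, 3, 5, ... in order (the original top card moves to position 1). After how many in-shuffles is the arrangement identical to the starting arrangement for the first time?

The in-shuffle permutes the 24 positions with cycle lengths [4, 20].
Every card is home exactly when every cycle has completed a whole number of laps, i.e. after lcm(4, 20) = 20 in-shuffles.

20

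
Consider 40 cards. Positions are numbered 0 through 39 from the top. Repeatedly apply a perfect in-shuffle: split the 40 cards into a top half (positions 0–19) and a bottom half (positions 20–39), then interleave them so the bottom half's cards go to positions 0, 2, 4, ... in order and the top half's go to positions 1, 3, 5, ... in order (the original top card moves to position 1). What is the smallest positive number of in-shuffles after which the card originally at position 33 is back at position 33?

Follow position 33 under repeated in-shuffles:
33 → 26 → 12 → 25 → 10 → 21 → 2 → 5 → 11 → 23 → 6 → 13 → 27 → 14 → 29 → 18 → 37 → 34 → 28 → 16 → 33
It first returns after 20 in-shuffles.

20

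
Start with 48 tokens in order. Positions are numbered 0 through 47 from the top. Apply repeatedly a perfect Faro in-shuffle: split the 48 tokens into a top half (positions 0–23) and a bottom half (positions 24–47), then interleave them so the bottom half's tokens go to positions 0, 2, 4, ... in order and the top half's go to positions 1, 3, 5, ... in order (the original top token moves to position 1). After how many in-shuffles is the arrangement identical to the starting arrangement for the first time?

21

The in-shuffle permutes the 48 positions with cycle lengths [3, 3, 21, 21].
Every token is home exactly when every cycle has completed a whole number of laps, i.e. after lcm(3, 21) = 21 in-shuffles.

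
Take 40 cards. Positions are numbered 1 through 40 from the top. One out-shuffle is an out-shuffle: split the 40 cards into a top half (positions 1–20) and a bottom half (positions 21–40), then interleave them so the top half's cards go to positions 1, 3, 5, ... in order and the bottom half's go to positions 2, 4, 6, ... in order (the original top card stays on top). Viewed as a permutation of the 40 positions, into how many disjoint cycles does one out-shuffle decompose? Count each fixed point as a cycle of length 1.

6

Trace each unvisited position around until it returns:
(1) (2 3 5 9 17 33 ... len 12) (4 7 13 25 10 19 ... len 12) (8 15 29 18 35 30 ... len 12) (14 27) (40)
6 cycles in total.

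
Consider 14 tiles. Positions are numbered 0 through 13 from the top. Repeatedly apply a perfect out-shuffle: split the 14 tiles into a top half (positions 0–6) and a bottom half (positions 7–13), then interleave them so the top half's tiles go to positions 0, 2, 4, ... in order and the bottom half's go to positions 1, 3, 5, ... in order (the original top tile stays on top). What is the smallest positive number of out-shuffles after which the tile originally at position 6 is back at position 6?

12

Follow position 6 under repeated out-shuffles:
6 → 12 → 11 → 9 → 5 → 10 → 7 → 1 → 2 → 4 → 8 → 3 → 6
It first returns after 12 out-shuffles.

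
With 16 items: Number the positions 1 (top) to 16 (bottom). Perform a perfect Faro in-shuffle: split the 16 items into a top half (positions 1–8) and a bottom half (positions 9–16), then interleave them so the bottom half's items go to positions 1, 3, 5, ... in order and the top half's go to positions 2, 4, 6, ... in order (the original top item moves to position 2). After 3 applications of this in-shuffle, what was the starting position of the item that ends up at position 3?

11

Work backwards from position 3, undoing one in-shuffle at a time:
3 ← 10 ← 5 ← 11
So the item now at position 3 started at position 11.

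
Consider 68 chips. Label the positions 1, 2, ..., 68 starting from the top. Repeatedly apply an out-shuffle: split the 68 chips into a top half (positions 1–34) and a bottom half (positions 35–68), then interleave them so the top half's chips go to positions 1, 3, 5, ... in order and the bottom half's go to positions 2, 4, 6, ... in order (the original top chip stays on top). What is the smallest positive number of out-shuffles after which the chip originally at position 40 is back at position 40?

Follow position 40 under repeated out-shuffles:
40 → 12 → 23 → 45 → 22 → 43 → 18 → 35 → ... → 40 (length 66)
It first returns after 66 out-shuffles.

66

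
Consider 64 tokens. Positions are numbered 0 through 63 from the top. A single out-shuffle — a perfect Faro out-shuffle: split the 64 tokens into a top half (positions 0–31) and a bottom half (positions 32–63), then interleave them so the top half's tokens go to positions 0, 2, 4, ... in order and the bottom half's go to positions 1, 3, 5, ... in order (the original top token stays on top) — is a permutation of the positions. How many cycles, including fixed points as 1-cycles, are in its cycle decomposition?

Trace each unvisited position around until it returns:
(0) (1 2 4 8 16 32) (3 6 12 24 48 33) (5 10 20 40 17 34) (7 14 28 56 49 35) (9 18 36) (11 22 44 25 50 37) (13 26 52 41 19 38) ... plus 6 more
14 cycles in total.

14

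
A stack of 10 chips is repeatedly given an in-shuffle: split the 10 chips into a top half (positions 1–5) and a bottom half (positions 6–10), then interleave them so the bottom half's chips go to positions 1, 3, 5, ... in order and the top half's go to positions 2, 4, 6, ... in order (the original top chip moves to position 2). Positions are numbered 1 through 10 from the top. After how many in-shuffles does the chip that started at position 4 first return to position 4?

10

Follow position 4 under repeated in-shuffles:
4 → 8 → 5 → 10 → 9 → 7 → 3 → 6 → 1 → 2 → 4
It first returns after 10 in-shuffles.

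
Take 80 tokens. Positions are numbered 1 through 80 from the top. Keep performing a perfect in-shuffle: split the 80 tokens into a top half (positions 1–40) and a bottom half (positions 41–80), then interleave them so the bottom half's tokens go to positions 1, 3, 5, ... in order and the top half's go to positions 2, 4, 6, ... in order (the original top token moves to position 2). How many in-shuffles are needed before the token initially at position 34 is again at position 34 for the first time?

54

Follow position 34 under repeated in-shuffles:
34 → 68 → 55 → 29 → 58 → 35 → 70 → 59 → ... → 34 (length 54)
It first returns after 54 in-shuffles.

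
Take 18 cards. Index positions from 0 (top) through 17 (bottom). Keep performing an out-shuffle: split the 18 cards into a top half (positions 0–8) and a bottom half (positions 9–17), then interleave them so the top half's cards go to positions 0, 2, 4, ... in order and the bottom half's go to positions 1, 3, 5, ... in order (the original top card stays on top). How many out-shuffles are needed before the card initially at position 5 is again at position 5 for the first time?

Follow position 5 under repeated out-shuffles:
5 → 10 → 3 → 6 → 12 → 7 → 14 → 11 → 5
It first returns after 8 out-shuffles.

8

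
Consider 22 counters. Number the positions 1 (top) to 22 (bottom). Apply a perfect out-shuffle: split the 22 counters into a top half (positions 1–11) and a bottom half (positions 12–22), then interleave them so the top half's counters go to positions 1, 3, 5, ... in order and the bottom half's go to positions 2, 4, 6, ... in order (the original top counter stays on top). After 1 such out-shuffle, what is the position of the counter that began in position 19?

Track the counter's position through each out-shuffle:
19 → 16

16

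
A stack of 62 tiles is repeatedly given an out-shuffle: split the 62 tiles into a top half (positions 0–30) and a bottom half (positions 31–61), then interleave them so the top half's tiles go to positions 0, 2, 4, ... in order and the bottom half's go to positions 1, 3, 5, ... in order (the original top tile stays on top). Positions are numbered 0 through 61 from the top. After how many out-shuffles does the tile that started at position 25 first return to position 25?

Follow position 25 under repeated out-shuffles:
25 → 50 → 39 → 17 → 34 → 7 → 14 → 28 → ... → 25 (length 60)
It first returns after 60 out-shuffles.

60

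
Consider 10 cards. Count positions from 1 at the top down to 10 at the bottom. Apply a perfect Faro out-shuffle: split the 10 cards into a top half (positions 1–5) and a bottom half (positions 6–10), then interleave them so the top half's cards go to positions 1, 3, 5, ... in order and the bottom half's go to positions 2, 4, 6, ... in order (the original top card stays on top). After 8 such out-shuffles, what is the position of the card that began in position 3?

9

Track the card's position through each out-shuffle:
3 → 5 → 9 → 8 → 6 → 2 → 3 → 5 → 9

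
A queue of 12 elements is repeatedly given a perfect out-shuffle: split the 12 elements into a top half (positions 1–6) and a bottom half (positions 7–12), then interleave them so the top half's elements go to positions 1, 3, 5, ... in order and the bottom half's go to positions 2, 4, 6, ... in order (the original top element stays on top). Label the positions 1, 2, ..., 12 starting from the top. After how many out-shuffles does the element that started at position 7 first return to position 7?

10

Follow position 7 under repeated out-shuffles:
7 → 2 → 3 → 5 → 9 → 6 → 11 → 10 → 8 → 4 → 7
It first returns after 10 out-shuffles.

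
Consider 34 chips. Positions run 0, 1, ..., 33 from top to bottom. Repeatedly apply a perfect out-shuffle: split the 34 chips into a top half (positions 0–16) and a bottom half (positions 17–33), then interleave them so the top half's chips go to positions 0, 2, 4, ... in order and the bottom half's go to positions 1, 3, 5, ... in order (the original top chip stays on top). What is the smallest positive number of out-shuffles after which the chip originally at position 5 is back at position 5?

Follow position 5 under repeated out-shuffles:
5 → 10 → 20 → 7 → 14 → 28 → 23 → 13 → 26 → 19 → 5
It first returns after 10 out-shuffles.

10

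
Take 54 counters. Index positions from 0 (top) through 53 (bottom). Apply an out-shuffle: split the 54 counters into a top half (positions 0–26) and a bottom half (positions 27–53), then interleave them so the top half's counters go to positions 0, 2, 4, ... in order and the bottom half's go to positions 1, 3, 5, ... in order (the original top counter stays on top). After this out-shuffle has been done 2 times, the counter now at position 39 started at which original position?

Work backwards from position 39, undoing one out-shuffle at a time:
39 ← 46 ← 23
So the counter now at position 39 started at position 23.

23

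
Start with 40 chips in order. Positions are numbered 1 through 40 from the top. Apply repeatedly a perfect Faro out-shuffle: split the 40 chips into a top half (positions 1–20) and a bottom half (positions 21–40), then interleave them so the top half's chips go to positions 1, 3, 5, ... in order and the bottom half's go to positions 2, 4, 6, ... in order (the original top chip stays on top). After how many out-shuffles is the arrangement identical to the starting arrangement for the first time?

The out-shuffle permutes the 40 positions with cycle lengths [1, 1, 2, 12, 12, 12].
Every chip is home exactly when every cycle has completed a whole number of laps, i.e. after lcm(1, 2, 12) = 12 out-shuffles.

12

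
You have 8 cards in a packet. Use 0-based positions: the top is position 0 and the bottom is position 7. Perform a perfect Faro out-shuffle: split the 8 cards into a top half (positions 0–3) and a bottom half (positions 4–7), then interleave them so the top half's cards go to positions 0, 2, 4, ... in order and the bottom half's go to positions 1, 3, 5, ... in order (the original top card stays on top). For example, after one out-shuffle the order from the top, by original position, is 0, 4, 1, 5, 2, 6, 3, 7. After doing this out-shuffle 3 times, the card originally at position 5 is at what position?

Track the card's position through each out-shuffle:
5 → 3 → 6 → 5

5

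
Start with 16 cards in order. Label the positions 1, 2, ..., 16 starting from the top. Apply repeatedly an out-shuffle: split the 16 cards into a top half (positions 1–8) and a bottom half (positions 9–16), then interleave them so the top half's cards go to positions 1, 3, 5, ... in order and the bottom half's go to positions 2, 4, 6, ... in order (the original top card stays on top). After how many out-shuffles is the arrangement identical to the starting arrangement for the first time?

The out-shuffle permutes the 16 positions with cycle lengths [1, 1, 2, 4, 4, 4].
Every card is home exactly when every cycle has completed a whole number of laps, i.e. after lcm(1, 2, 4) = 4 out-shuffles.

4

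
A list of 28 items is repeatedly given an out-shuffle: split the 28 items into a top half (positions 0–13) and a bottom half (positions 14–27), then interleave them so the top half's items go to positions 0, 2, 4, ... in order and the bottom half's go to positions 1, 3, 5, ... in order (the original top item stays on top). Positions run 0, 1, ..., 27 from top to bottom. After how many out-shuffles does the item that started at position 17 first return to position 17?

Follow position 17 under repeated out-shuffles:
17 → 7 → 14 → 1 → 2 → 4 → 8 → 16 → 5 → 10 → 20 → 13 → 26 → 25 → 23 → 19 → 11 → 22 → 17
It first returns after 18 out-shuffles.

18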